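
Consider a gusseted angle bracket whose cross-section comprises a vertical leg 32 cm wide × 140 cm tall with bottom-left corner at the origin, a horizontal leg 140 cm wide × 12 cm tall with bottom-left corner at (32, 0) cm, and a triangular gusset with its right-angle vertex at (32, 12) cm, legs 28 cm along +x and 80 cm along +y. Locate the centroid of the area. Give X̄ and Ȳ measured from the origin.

X̄ = 39.74 cm, Ȳ = 50.41 cm

Part | A | x̄ᵢ | ȳᵢ | A·x̄ᵢ | A·ȳᵢ
vertical leg | 4480.00 | 16.00 | 70.00 | 71680.00 | 313600.00
horizontal leg | 1680.00 | 102.00 | 6.00 | 171360.00 | 10080.00
gusset | 1120.00 | 41.33 | 38.67 | 46293.33 | 43306.67
Σ | 7280.00 |  |  | 289333.33 | 366986.67
X̄ = 289333.33 / 7280.00 = 39.74 cm
Ȳ = 366986.67 / 7280.00 = 50.41 cm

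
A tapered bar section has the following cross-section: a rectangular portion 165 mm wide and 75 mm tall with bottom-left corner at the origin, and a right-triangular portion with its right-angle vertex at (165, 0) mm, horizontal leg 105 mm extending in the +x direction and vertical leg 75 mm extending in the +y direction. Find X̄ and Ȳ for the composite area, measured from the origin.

rectangular portion: A = 165 × 75 = 12375.00, centroid at (82.50, 37.50).
triangular portion: A = ½·105·75 = 3937.50, centroid at (200.00, 25.00).
ΣA = 16312.50 mm²
ΣAX̄ = (12375.00)(82.50) + (3937.50)(200.00) = 1808437.50 mm³
ΣAȲ = (12375.00)(37.50) + (3937.50)(25.00) = 562500.00 mm³
X̄ = 1808437.50 / 16312.50 = 110.86 mm
Ȳ = 562500.00 / 16312.50 = 34.48 mm

X̄ = 110.86 mm, Ȳ = 34.48 mm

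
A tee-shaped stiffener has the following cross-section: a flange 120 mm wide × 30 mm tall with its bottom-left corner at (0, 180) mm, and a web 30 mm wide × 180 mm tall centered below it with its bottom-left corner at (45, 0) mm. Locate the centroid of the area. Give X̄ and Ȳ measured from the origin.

web: A = 30 × 180 = 5400.00, centroid at (60.00, 90.00).
flange: A = 120 × 30 = 3600.00, centroid at (60.00, 195.00).
ΣA = 9000.00 mm², ΣAX̄ = 540000.00 mm³, ΣAȲ = 1188000.00 mm³.
X̄ = 540000.00/9000.00 = 60.00 mm; Ȳ = 1188000.00/9000.00 = 132.00 mm.

X̄ = 60.00 mm, Ȳ = 132.00 mm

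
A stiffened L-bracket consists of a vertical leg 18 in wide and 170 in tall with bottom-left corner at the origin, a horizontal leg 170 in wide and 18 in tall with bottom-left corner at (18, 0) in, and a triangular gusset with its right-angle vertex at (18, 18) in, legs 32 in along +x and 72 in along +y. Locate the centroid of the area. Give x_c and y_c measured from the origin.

vertical leg: A = 18 × 170 = 3060.00, centroid at (9.00, 85.00).
horizontal leg: A = 170 × 18 = 3060.00, centroid at (103.00, 9.00).
gusset: A = ½·32·72 = 1152.00, centroid at (28.67, 42.00).
ΣA = 7272.00 in²
ΣAx_c = (3060.00)(9.00) + (3060.00)(103.00) + (1152.00)(28.67) = 375744.00 in³
ΣAy_c = (3060.00)(85.00) + (3060.00)(9.00) + (1152.00)(42.00) = 336024.00 in³
x_c = 375744.00 / 7272.00 = 51.67 in
y_c = 336024.00 / 7272.00 = 46.21 in

x_c = 51.67 in, y_c = 46.21 in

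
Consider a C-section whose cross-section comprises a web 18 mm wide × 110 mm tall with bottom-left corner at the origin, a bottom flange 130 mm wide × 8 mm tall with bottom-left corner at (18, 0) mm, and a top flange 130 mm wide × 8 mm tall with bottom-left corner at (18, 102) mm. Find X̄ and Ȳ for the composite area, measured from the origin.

web: A = 18 × 110 = 1980.00, centroid at (9.00, 55.00).
bottom flange: A = 130 × 8 = 1040.00, centroid at (83.00, 4.00).
top flange: A = 130 × 8 = 1040.00, centroid at (83.00, 106.00).
ΣA = 4060.00 mm², ΣAX̄ = 190460.00 mm³, ΣAȲ = 223300.00 mm³.
X̄ = 190460.00/4060.00 = 46.91 mm; Ȳ = 223300.00/4060.00 = 55.00 mm.

X̄ = 46.91 mm, Ȳ = 55.00 mm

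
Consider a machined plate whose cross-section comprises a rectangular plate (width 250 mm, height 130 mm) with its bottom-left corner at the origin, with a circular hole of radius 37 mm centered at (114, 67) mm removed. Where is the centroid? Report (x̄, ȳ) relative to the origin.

x̄ = 126.68 mm, ȳ = 64.69 mm

plate: A = 250 × 130 = 32500.00, centroid at (125.00, 65.00).
hole: A = −π·37² = -4300.84, centroid at (114.00, 67.00).
ΣA = 28199.16 mm², ΣAx̄ = 3572204.20 mm³, ΣAȳ = 1824343.70 mm³.
x̄ = 3572204.20/28199.16 = 126.68 mm; ȳ = 1824343.70/28199.16 = 64.69 mm.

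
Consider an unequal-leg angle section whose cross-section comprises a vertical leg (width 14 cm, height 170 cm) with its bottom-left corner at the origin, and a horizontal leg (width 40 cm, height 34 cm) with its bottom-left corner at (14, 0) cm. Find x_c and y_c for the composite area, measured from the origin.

vertical leg: A = 14 × 170 = 2380.00, centroid at (7.00, 85.00).
horizontal leg: A = 40 × 34 = 1360.00, centroid at (34.00, 17.00).
ΣA = 3740.00 cm²
ΣAx_c = (2380.00)(7.00) + (1360.00)(34.00) = 62900.00 cm³
ΣAy_c = (2380.00)(85.00) + (1360.00)(17.00) = 225420.00 cm³
x_c = 62900.00 / 3740.00 = 16.82 cm
y_c = 225420.00 / 3740.00 = 60.27 cm

x_c = 16.82 cm, y_c = 60.27 cm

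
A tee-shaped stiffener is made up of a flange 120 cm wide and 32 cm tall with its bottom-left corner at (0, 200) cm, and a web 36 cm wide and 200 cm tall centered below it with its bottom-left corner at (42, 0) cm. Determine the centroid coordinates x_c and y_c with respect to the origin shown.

x_c = 60.00 cm, y_c = 140.35 cm

web: A = 36 × 200 = 7200.00, centroid at (60.00, 100.00).
flange: A = 120 × 32 = 3840.00, centroid at (60.00, 216.00).
ΣA = 11040.00 cm², ΣAx_c = 662400.00 cm³, ΣAy_c = 1549440.00 cm³.
x_c = 662400.00/11040.00 = 60.00 cm; y_c = 1549440.00/11040.00 = 140.35 cm.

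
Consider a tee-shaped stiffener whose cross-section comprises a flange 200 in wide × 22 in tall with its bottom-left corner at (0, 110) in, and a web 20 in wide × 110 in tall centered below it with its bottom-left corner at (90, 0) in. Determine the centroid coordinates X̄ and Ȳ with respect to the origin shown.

Part | A | x̄ᵢ | ȳᵢ | A·x̄ᵢ | A·ȳᵢ
web | 2200.00 | 100.00 | 55.00 | 220000.00 | 121000.00
flange | 4400.00 | 100.00 | 121.00 | 440000.00 | 532400.00
Σ | 6600.00 |  |  | 660000.00 | 653400.00
X̄ = 660000.00 / 6600.00 = 100.00 in
Ȳ = 653400.00 / 6600.00 = 99.00 in

X̄ = 100.00 in, Ȳ = 99.00 in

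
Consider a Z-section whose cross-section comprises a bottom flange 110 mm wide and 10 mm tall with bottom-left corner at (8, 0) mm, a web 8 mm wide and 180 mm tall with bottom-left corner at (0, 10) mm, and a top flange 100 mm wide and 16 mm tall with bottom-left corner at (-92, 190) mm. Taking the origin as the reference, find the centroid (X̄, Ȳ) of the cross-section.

X̄ = 1.90 mm, Ȳ = 112.63 mm

Part | A | x̄ᵢ | ȳᵢ | A·x̄ᵢ | A·ȳᵢ
bottom flange | 1100.00 | 63.00 | 5.00 | 69300.00 | 5500.00
web | 1440.00 | 4.00 | 100.00 | 5760.00 | 144000.00
top flange | 1600.00 | -42.00 | 198.00 | -67200.00 | 316800.00
Σ | 4140.00 |  |  | 7860.00 | 466300.00
X̄ = 7860.00 / 4140.00 = 1.90 mm
Ȳ = 466300.00 / 4140.00 = 112.63 mm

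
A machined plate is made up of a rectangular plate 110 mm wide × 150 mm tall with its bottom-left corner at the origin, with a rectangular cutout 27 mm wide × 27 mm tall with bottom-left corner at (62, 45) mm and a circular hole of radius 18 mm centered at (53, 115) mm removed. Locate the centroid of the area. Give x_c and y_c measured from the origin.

x_c = 54.13 mm, y_c = 73.06 mm

plate: A = 110 × 150 = 16500.00, centroid at (55.00, 75.00).
hole 1: A = −(27 × 27) = -729.00, centroid at (75.50, 58.50).
hole 2: A = −π·18² = -1017.88, centroid at (53.00, 115.00).
ΣA = 14753.12 mm², ΣAx_c = 798513.07 mm³, ΣAy_c = 1077797.76 mm³.
x_c = 798513.07/14753.12 = 54.13 mm; y_c = 1077797.76/14753.12 = 73.06 mm.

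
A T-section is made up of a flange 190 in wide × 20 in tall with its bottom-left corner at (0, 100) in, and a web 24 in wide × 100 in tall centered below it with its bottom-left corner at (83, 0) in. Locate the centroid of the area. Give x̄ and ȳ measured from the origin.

web: A = 24 × 100 = 2400.00, centroid at (95.00, 50.00).
flange: A = 190 × 20 = 3800.00, centroid at (95.00, 110.00).
ΣA = 6200.00 in², ΣAx̄ = 589000.00 in³, ΣAȳ = 538000.00 in³.
x̄ = 589000.00/6200.00 = 95.00 in; ȳ = 538000.00/6200.00 = 86.77 in.

x̄ = 95.00 in, ȳ = 86.77 in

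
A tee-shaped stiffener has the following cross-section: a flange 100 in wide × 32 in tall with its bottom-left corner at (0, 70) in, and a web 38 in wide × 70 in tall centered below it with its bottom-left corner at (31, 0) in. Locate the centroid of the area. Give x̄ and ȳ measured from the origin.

web: A = 38 × 70 = 2660.00, centroid at (50.00, 35.00).
flange: A = 100 × 32 = 3200.00, centroid at (50.00, 86.00).
ΣA = 5860.00 in², ΣAx̄ = 293000.00 in³, ΣAȳ = 368300.00 in³.
x̄ = 293000.00/5860.00 = 50.00 in; ȳ = 368300.00/5860.00 = 62.85 in.

x̄ = 50.00 in, ȳ = 62.85 in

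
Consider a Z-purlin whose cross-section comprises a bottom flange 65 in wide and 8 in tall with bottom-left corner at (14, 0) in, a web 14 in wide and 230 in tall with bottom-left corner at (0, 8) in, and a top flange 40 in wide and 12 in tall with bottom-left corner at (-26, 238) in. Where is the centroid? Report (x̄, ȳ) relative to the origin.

x̄ = 10.39 in, ȳ = 122.10 in

bottom flange: A = 65 × 8 = 520.00, centroid at (46.50, 4.00).
web: A = 14 × 230 = 3220.00, centroid at (7.00, 123.00).
top flange: A = 40 × 12 = 480.00, centroid at (-6.00, 244.00).
ΣA = 4220.00 in²
ΣAx̄ = (520.00)(46.50) + (3220.00)(7.00) + (480.00)(-6.00) = 43840.00 in³
ΣAȳ = (520.00)(4.00) + (3220.00)(123.00) + (480.00)(244.00) = 515260.00 in³
x̄ = 43840.00 / 4220.00 = 10.39 in
ȳ = 515260.00 / 4220.00 = 122.10 in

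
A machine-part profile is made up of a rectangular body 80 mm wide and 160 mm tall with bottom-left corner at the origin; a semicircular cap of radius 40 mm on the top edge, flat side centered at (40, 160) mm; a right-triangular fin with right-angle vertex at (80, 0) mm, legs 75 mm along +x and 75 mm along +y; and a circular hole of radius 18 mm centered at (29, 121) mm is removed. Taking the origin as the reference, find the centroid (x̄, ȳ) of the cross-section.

x̄ = 51.34 mm, ȳ = 82.77 mm

rectangular body: A = 80 × 160 = 12800.00, centroid at (40.00, 80.00).
semicircular top: A = ½π·40² = 2513.27, centroid at (40.00, 176.98).
triangular fin: A = ½·75·75 = 2812.50, centroid at (105.00, 25.00).
hole: A = −π·18² = -1017.88, centroid at (29.00, 121.00).
ΣA = 17107.90 mm², ΣAx̄ = 878325.06 mm³, ΣAȳ = 1415940.03 mm³.
x̄ = 878325.06/17107.90 = 51.34 mm; ȳ = 1415940.03/17107.90 = 82.77 mm.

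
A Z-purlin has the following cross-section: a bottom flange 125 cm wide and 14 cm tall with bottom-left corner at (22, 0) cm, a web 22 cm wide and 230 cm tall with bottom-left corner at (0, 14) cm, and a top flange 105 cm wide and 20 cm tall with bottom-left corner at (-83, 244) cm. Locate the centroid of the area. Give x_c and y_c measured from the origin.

bottom flange: A = 125 × 14 = 1750.00, centroid at (84.50, 7.00).
web: A = 22 × 230 = 5060.00, centroid at (11.00, 129.00).
top flange: A = 105 × 20 = 2100.00, centroid at (-30.50, 254.00).
ΣA = 8910.00 cm², ΣAx_c = 139485.00 cm³, ΣAy_c = 1198390.00 cm³.
x_c = 139485.00/8910.00 = 15.65 cm; y_c = 1198390.00/8910.00 = 134.50 cm.

x_c = 15.65 cm, y_c = 134.50 cm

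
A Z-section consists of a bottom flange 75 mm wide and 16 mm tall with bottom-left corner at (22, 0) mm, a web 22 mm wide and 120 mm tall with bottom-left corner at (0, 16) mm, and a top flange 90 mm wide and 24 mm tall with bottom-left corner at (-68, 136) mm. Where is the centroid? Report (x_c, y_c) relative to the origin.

Part | A | x̄ᵢ | ȳᵢ | A·x̄ᵢ | A·ȳᵢ
bottom flange | 1200.00 | 59.50 | 8.00 | 71400.00 | 9600.00
web | 2640.00 | 11.00 | 76.00 | 29040.00 | 200640.00
top flange | 2160.00 | -23.00 | 148.00 | -49680.00 | 319680.00
Σ | 6000.00 |  |  | 50760.00 | 529920.00
x_c = 50760.00 / 6000.00 = 8.46 mm
y_c = 529920.00 / 6000.00 = 88.32 mm

x_c = 8.46 mm, y_c = 88.32 mm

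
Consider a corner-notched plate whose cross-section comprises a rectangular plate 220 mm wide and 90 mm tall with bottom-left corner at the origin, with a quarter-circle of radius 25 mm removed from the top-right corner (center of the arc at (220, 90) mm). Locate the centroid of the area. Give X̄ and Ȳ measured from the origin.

plate: A = 220 × 90 = 19800.00, centroid at (110.00, 45.00).
removed quarter-circle: A = −¼π·25² = -490.87, centroid at (209.39, 79.39).
ΣA = 19309.13 mm², ΣAX̄ = 2075216.09 mm³, ΣAȲ = 852029.69 mm³.
X̄ = 2075216.09/19309.13 = 107.47 mm; Ȳ = 852029.69/19309.13 = 44.13 mm.

X̄ = 107.47 mm, Ȳ = 44.13 mm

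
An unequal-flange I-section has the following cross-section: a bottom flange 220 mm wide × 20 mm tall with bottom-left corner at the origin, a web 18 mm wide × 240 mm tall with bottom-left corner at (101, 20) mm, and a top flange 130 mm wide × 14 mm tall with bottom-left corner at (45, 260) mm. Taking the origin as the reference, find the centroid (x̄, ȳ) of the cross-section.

x̄ = 110.00 mm, ȳ = 107.66 mm

bottom flange: A = 220 × 20 = 4400.00, centroid at (110.00, 10.00).
web: A = 18 × 240 = 4320.00, centroid at (110.00, 140.00).
top flange: A = 130 × 14 = 1820.00, centroid at (110.00, 267.00).
ΣA = 10540.00 mm²
ΣAx̄ = (4400.00)(110.00) + (4320.00)(110.00) + (1820.00)(110.00) = 1159400.00 mm³
ΣAȳ = (4400.00)(10.00) + (4320.00)(140.00) + (1820.00)(267.00) = 1134740.00 mm³
x̄ = 1159400.00 / 10540.00 = 110.00 mm
ȳ = 1134740.00 / 10540.00 = 107.66 mm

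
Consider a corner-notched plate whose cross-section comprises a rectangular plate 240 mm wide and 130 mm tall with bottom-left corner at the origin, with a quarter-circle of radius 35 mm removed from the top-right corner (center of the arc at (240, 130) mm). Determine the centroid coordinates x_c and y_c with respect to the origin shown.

x_c = 116.65 mm, y_c = 63.40 mm

Part | A | x̄ᵢ | ȳᵢ | A·x̄ᵢ | A·ȳᵢ
plate | 31200.00 | 120.00 | 65.00 | 3744000.00 | 2028000.00
removed quarter-circle | -962.11 | 225.15 | 115.15 | -216615.39 | -110782.99
Σ | 30237.89 |  |  | 3527384.61 | 1917217.01
x_c = 3527384.61 / 30237.89 = 116.65 mm
y_c = 1917217.01 / 30237.89 = 63.40 mm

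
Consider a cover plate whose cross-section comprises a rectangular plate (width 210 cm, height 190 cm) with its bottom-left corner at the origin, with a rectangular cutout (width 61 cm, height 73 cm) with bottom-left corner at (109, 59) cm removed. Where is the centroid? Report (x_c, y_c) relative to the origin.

plate: A = 210 × 190 = 39900.00, centroid at (105.00, 95.00).
hole: A = −(61 × 73) = -4453.00, centroid at (139.50, 95.50).
ΣA = 35447.00 cm², ΣAx_c = 3568306.50 cm³, ΣAy_c = 3365238.50 cm³.
x_c = 3568306.50/35447.00 = 100.67 cm; y_c = 3365238.50/35447.00 = 94.94 cm.

x_c = 100.67 cm, y_c = 94.94 cm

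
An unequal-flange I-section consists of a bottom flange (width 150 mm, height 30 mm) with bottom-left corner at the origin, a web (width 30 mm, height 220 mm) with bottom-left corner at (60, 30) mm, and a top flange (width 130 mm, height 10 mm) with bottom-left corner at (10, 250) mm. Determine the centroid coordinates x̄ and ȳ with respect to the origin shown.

x̄ = 75.00 mm, ȳ = 106.69 mm

bottom flange: A = 150 × 30 = 4500.00, centroid at (75.00, 15.00).
web: A = 30 × 220 = 6600.00, centroid at (75.00, 140.00).
top flange: A = 130 × 10 = 1300.00, centroid at (75.00, 255.00).
ΣA = 12400.00 mm², ΣAx̄ = 930000.00 mm³, ΣAȳ = 1323000.00 mm³.
x̄ = 930000.00/12400.00 = 75.00 mm; ȳ = 1323000.00/12400.00 = 106.69 mm.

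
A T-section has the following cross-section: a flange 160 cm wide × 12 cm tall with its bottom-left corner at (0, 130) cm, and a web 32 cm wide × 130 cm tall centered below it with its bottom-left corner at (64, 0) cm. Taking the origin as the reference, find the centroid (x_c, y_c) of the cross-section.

x_c = 80.00 cm, y_c = 87.42 cm

Part | A | x̄ᵢ | ȳᵢ | A·x̄ᵢ | A·ȳᵢ
web | 4160.00 | 80.00 | 65.00 | 332800.00 | 270400.00
flange | 1920.00 | 80.00 | 136.00 | 153600.00 | 261120.00
Σ | 6080.00 |  |  | 486400.00 | 531520.00
x_c = 486400.00 / 6080.00 = 80.00 cm
y_c = 531520.00 / 6080.00 = 87.42 cm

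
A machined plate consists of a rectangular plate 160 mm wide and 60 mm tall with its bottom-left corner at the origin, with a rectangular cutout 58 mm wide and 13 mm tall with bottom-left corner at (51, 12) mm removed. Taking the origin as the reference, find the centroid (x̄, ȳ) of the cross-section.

x̄ = 80.00 mm, ȳ = 30.98 mm

plate: A = 160 × 60 = 9600.00, centroid at (80.00, 30.00).
hole: A = −(58 × 13) = -754.00, centroid at (80.00, 18.50).
ΣA = 8846.00 mm², ΣAx̄ = 707680.00 mm³, ΣAȳ = 274051.00 mm³.
x̄ = 707680.00/8846.00 = 80.00 mm; ȳ = 274051.00/8846.00 = 30.98 mm.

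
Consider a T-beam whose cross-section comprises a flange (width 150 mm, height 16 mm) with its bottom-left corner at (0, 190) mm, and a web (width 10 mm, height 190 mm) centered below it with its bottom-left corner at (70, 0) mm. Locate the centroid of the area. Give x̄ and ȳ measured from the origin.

web: A = 10 × 190 = 1900.00, centroid at (75.00, 95.00).
flange: A = 150 × 16 = 2400.00, centroid at (75.00, 198.00).
ΣA = 4300.00 mm², ΣAx̄ = 322500.00 mm³, ΣAȳ = 655700.00 mm³.
x̄ = 322500.00/4300.00 = 75.00 mm; ȳ = 655700.00/4300.00 = 152.49 mm.

x̄ = 75.00 mm, ȳ = 152.49 mm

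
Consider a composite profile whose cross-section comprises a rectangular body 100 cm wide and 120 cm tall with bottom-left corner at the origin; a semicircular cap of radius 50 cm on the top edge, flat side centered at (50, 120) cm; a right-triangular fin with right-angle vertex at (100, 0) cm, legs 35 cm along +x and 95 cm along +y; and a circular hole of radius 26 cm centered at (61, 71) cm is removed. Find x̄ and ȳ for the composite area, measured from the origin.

rectangular body: A = 100 × 120 = 12000.00, centroid at (50.00, 60.00).
semicircular top: A = ½π·50² = 3926.99, centroid at (50.00, 141.22).
triangular fin: A = ½·35·95 = 1662.50, centroid at (111.67, 31.67).
hole: A = −π·26² = -2123.72, centroid at (61.00, 71.00).
ΣA = 15465.77 cm², ΣAx̄ = 852448.66 cm³, ΣAȳ = 1176434.18 cm³.
x̄ = 852448.66/15465.77 = 55.12 cm; ȳ = 1176434.18/15465.77 = 76.07 cm.

x̄ = 55.12 cm, ȳ = 76.07 cm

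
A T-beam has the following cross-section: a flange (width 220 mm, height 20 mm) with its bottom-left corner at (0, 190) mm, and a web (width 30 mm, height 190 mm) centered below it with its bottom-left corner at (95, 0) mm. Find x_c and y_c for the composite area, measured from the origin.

x_c = 110.00 mm, y_c = 140.74 mm

web: A = 30 × 190 = 5700.00, centroid at (110.00, 95.00).
flange: A = 220 × 20 = 4400.00, centroid at (110.00, 200.00).
ΣA = 10100.00 mm², ΣAx_c = 1111000.00 mm³, ΣAy_c = 1421500.00 mm³.
x_c = 1111000.00/10100.00 = 110.00 mm; y_c = 1421500.00/10100.00 = 140.74 mm.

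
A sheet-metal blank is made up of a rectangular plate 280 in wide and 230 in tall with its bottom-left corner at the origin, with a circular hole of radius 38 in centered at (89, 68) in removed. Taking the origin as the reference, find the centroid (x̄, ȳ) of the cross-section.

plate: A = 280 × 230 = 64400.00, centroid at (140.00, 115.00).
hole: A = −π·38² = -4536.46, centroid at (89.00, 68.00).
ΣA = 59863.54 in²
ΣAx̄ = (64400.00)(140.00) + (-4536.46)(89.00) = 8612255.08 in³
ΣAȳ = (64400.00)(115.00) + (-4536.46)(68.00) = 7097520.73 in³
x̄ = 8612255.08 / 59863.54 = 143.86 in
ȳ = 7097520.73 / 59863.54 = 118.56 in

x̄ = 143.86 in, ȳ = 118.56 in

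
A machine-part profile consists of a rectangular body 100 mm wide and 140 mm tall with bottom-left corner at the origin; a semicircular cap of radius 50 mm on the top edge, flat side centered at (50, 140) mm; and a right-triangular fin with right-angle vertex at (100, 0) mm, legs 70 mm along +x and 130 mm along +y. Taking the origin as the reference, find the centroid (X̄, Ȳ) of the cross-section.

X̄ = 64.84 mm, Ȳ = 80.54 mm

Part | A | x̄ᵢ | ȳᵢ | A·x̄ᵢ | A·ȳᵢ
rectangular body | 14000.00 | 50.00 | 70.00 | 700000.00 | 980000.00
semicircular top | 3926.99 | 50.00 | 161.22 | 196349.54 | 633112.05
triangular fin | 4550.00 | 123.33 | 43.33 | 561166.67 | 197166.67
Σ | 22476.99 |  |  | 1457516.21 | 1810278.71
X̄ = 1457516.21 / 22476.99 = 64.84 mm
Ȳ = 1810278.71 / 22476.99 = 80.54 mm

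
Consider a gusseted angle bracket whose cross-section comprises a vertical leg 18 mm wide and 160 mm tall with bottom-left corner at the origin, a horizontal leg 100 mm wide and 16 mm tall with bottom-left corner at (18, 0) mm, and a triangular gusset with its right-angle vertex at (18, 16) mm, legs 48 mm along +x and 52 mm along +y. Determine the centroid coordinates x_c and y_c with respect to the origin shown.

x_c = 30.93 mm, y_c = 49.72 mm

Part | A | x̄ᵢ | ȳᵢ | A·x̄ᵢ | A·ȳᵢ
vertical leg | 2880.00 | 9.00 | 80.00 | 25920.00 | 230400.00
horizontal leg | 1600.00 | 68.00 | 8.00 | 108800.00 | 12800.00
gusset | 1248.00 | 34.00 | 33.33 | 42432.00 | 41600.00
Σ | 5728.00 |  |  | 177152.00 | 284800.00
x_c = 177152.00 / 5728.00 = 30.93 mm
y_c = 284800.00 / 5728.00 = 49.72 mm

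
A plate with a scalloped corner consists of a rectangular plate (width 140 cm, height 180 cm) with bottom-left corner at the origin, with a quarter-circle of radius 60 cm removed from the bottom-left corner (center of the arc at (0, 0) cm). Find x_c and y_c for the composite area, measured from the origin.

x_c = 75.63 cm, y_c = 98.16 cm

Part | A | x̄ᵢ | ȳᵢ | A·x̄ᵢ | A·ȳᵢ
plate | 25200.00 | 70.00 | 90.00 | 1764000.00 | 2268000.00
removed quarter-circle | -2827.43 | 25.46 | 25.46 | -72000.00 | -72000.00
Σ | 22372.57 |  |  | 1692000.00 | 2196000.00
x_c = 1692000.00 / 22372.57 = 75.63 cm
y_c = 2196000.00 / 22372.57 = 98.16 cm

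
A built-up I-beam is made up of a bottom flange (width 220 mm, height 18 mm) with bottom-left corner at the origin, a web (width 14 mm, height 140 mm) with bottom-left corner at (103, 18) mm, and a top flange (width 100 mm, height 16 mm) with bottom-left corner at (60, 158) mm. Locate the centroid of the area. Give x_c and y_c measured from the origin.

bottom flange: A = 220 × 18 = 3960.00, centroid at (110.00, 9.00).
web: A = 14 × 140 = 1960.00, centroid at (110.00, 88.00).
top flange: A = 100 × 16 = 1600.00, centroid at (110.00, 166.00).
ΣA = 7520.00 mm², ΣAx_c = 827200.00 mm³, ΣAy_c = 473720.00 mm³.
x_c = 827200.00/7520.00 = 110.00 mm; y_c = 473720.00/7520.00 = 62.99 mm.

x_c = 110.00 mm, y_c = 62.99 mm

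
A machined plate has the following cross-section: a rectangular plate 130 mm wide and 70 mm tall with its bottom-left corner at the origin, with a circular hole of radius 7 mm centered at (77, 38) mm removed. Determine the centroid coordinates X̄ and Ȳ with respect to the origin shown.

X̄ = 64.79 mm, Ȳ = 34.95 mm

plate: A = 130 × 70 = 9100.00, centroid at (65.00, 35.00).
hole: A = −π·7² = -153.94, centroid at (77.00, 38.00).
ΣA = 8946.06 mm², ΣAX̄ = 579646.77 mm³, ΣAȲ = 312650.35 mm³.
X̄ = 579646.77/8946.06 = 64.79 mm; Ȳ = 312650.35/8946.06 = 34.95 mm.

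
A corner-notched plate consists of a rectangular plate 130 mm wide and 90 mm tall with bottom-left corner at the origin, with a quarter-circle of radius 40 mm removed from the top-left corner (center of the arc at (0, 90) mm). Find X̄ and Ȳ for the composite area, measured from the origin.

X̄ = 70.78 mm, Ȳ = 41.63 mm

Part | A | x̄ᵢ | ȳᵢ | A·x̄ᵢ | A·ȳᵢ
plate | 11700.00 | 65.00 | 45.00 | 760500.00 | 526500.00
removed quarter-circle | -1256.64 | 16.98 | 73.02 | -21333.33 | -91764.00
Σ | 10443.36 |  |  | 739166.67 | 434736.00
X̄ = 739166.67 / 10443.36 = 70.78 mm
Ȳ = 434736.00 / 10443.36 = 41.63 mm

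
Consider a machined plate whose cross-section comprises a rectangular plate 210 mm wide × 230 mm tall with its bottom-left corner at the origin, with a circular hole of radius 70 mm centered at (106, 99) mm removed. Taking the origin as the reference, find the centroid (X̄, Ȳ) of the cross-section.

X̄ = 104.53 mm, Ȳ = 122.48 mm

plate: A = 210 × 230 = 48300.00, centroid at (105.00, 115.00).
hole: A = −π·70² = -15393.80, centroid at (106.00, 99.00).
ΣA = 32906.20 mm², ΣAX̄ = 3439756.78 mm³, ΣAȲ = 4030513.40 mm³.
X̄ = 3439756.78/32906.20 = 104.53 mm; Ȳ = 4030513.40/32906.20 = 122.48 mm.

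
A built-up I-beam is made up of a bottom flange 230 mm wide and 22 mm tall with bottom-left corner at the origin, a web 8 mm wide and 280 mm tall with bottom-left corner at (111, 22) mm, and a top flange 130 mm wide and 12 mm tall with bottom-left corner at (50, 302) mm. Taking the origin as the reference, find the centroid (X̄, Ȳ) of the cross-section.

X̄ = 115.00 mm, Ȳ = 101.47 mm

Part | A | x̄ᵢ | ȳᵢ | A·x̄ᵢ | A·ȳᵢ
bottom flange | 5060.00 | 115.00 | 11.00 | 581900.00 | 55660.00
web | 2240.00 | 115.00 | 162.00 | 257600.00 | 362880.00
top flange | 1560.00 | 115.00 | 308.00 | 179400.00 | 480480.00
Σ | 8860.00 |  |  | 1018900.00 | 899020.00
X̄ = 1018900.00 / 8860.00 = 115.00 mm
Ȳ = 899020.00 / 8860.00 = 101.47 mm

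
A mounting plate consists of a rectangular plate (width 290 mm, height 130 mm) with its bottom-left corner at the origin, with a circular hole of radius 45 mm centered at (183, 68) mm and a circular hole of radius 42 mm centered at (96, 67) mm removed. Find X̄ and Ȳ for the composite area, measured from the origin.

plate: A = 290 × 130 = 37700.00, centroid at (145.00, 65.00).
hole 1: A = −π·45² = -6361.73, centroid at (183.00, 68.00).
hole 2: A = −π·42² = -5541.77, centroid at (96.00, 67.00).
ΣA = 25796.51 mm², ΣAX̄ = 3770294.44 mm³, ΣAȲ = 1646604.14 mm³.
X̄ = 3770294.44/25796.51 = 146.16 mm; Ȳ = 1646604.14/25796.51 = 63.83 mm.

X̄ = 146.16 mm, Ȳ = 63.83 mm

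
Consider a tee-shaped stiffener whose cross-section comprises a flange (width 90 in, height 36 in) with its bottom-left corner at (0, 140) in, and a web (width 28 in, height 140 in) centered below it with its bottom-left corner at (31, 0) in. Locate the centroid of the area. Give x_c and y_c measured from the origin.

x_c = 45.00 in, y_c = 109.82 in

Part | A | x̄ᵢ | ȳᵢ | A·x̄ᵢ | A·ȳᵢ
web | 3920.00 | 45.00 | 70.00 | 176400.00 | 274400.00
flange | 3240.00 | 45.00 | 158.00 | 145800.00 | 511920.00
Σ | 7160.00 |  |  | 322200.00 | 786320.00
x_c = 322200.00 / 7160.00 = 45.00 in
y_c = 786320.00 / 7160.00 = 109.82 in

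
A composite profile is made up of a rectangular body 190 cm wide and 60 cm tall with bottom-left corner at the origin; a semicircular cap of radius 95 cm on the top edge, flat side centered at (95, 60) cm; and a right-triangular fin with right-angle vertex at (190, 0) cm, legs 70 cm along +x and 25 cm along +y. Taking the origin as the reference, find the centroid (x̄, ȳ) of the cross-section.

x̄ = 98.91 cm, ȳ = 66.97 cm

rectangular body: A = 190 × 60 = 11400.00, centroid at (95.00, 30.00).
semicircular top: A = ½π·95² = 14176.44, centroid at (95.00, 100.32).
triangular fin: A = ½·70·25 = 875.00, centroid at (213.33, 8.33).
ΣA = 26451.44 cm², ΣAx̄ = 2616428.17 cm³, ΣAȳ = 1771461.21 cm³.
x̄ = 2616428.17/26451.44 = 98.91 cm; ȳ = 1771461.21/26451.44 = 66.97 cm.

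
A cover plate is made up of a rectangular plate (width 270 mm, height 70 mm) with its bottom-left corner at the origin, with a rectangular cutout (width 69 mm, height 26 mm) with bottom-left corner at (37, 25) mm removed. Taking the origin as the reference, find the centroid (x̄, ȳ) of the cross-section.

plate: A = 270 × 70 = 18900.00, centroid at (135.00, 35.00).
hole: A = −(69 × 26) = -1794.00, centroid at (71.50, 38.00).
ΣA = 17106.00 mm²
ΣAx̄ = (18900.00)(135.00) + (-1794.00)(71.50) = 2423229.00 mm³
ΣAȳ = (18900.00)(35.00) + (-1794.00)(38.00) = 593328.00 mm³
x̄ = 2423229.00 / 17106.00 = 141.66 mm
ȳ = 593328.00 / 17106.00 = 34.69 mm

x̄ = 141.66 mm, ȳ = 34.69 mm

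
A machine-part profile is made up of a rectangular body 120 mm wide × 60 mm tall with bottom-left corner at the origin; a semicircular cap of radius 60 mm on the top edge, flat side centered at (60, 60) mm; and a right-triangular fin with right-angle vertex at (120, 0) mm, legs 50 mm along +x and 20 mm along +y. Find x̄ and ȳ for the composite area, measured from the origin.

x̄ = 62.87 mm, ȳ = 52.61 mm

rectangular body: A = 120 × 60 = 7200.00, centroid at (60.00, 30.00).
semicircular top: A = ½π·60² = 5654.87, centroid at (60.00, 85.46).
triangular fin: A = ½·50·20 = 500.00, centroid at (136.67, 6.67).
ΣA = 13354.87 mm²
ΣAx̄ = (7200.00)(60.00) + (5654.87)(60.00) + (500.00)(136.67) = 839625.34 mm³
ΣAȳ = (7200.00)(30.00) + (5654.87)(85.46) + (500.00)(6.67) = 702625.34 mm³
x̄ = 839625.34 / 13354.87 = 62.87 mm
ȳ = 702625.34 / 13354.87 = 52.61 mm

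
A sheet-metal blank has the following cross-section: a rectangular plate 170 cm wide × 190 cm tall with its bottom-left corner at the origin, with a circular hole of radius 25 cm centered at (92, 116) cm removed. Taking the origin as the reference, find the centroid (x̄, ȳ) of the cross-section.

plate: A = 170 × 190 = 32300.00, centroid at (85.00, 95.00).
hole: A = −π·25² = -1963.50, centroid at (92.00, 116.00).
ΣA = 30336.50 cm²
ΣAx̄ = (32300.00)(85.00) + (-1963.50)(92.00) = 2564858.42 cm³
ΣAȳ = (32300.00)(95.00) + (-1963.50)(116.00) = 2840734.53 cm³
x̄ = 2564858.42 / 30336.50 = 84.55 cm
ȳ = 2840734.53 / 30336.50 = 93.64 cm

x̄ = 84.55 cm, ȳ = 93.64 cm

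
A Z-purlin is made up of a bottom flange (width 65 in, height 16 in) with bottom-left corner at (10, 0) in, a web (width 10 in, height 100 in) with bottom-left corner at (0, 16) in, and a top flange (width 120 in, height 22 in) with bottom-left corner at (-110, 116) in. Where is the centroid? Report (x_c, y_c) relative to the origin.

bottom flange: A = 65 × 16 = 1040.00, centroid at (42.50, 8.00).
web: A = 10 × 100 = 1000.00, centroid at (5.00, 66.00).
top flange: A = 120 × 22 = 2640.00, centroid at (-50.00, 127.00).
ΣA = 4680.00 in², ΣAx_c = -82800.00 in³, ΣAy_c = 409600.00 in³.
x_c = -82800.00/4680.00 = -17.69 in; y_c = 409600.00/4680.00 = 87.52 in.

x_c = -17.69 in, y_c = 87.52 in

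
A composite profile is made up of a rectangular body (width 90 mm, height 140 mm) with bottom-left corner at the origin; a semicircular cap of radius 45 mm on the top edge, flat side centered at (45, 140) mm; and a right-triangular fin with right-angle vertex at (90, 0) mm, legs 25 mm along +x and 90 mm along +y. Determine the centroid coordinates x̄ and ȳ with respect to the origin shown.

x̄ = 48.55 mm, ȳ = 84.10 mm

rectangular body: A = 90 × 140 = 12600.00, centroid at (45.00, 70.00).
semicircular top: A = ½π·45² = 3180.86, centroid at (45.00, 159.10).
triangular fin: A = ½·25·90 = 1125.00, centroid at (98.33, 30.00).
ΣA = 16905.86 mm², ΣAx̄ = 820763.82 mm³, ΣAȳ = 1421820.76 mm³.
x̄ = 820763.82/16905.86 = 48.55 mm; ȳ = 1421820.76/16905.86 = 84.10 mm.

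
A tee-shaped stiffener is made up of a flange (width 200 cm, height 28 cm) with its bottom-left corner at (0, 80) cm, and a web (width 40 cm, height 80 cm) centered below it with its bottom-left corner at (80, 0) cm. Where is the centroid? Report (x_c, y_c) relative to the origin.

x_c = 100.00 cm, y_c = 74.36 cm

Part | A | x̄ᵢ | ȳᵢ | A·x̄ᵢ | A·ȳᵢ
web | 3200.00 | 100.00 | 40.00 | 320000.00 | 128000.00
flange | 5600.00 | 100.00 | 94.00 | 560000.00 | 526400.00
Σ | 8800.00 |  |  | 880000.00 | 654400.00
x_c = 880000.00 / 8800.00 = 100.00 cm
y_c = 654400.00 / 8800.00 = 74.36 cm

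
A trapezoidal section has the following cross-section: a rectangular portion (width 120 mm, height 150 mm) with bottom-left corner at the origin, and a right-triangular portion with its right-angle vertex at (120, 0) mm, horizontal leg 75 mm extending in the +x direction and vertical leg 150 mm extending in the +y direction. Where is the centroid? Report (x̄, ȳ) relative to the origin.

rectangular portion: A = 120 × 150 = 18000.00, centroid at (60.00, 75.00).
triangular portion: A = ½·75·150 = 5625.00, centroid at (145.00, 50.00).
ΣA = 23625.00 mm²
ΣAx̄ = (18000.00)(60.00) + (5625.00)(145.00) = 1895625.00 mm³
ΣAȳ = (18000.00)(75.00) + (5625.00)(50.00) = 1631250.00 mm³
x̄ = 1895625.00 / 23625.00 = 80.24 mm
ȳ = 1631250.00 / 23625.00 = 69.05 mm

x̄ = 80.24 mm, ȳ = 69.05 mm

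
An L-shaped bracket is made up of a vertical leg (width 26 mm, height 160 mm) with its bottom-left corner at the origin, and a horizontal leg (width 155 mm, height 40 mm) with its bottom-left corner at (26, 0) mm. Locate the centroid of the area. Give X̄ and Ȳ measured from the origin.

X̄ = 67.16 mm, Ȳ = 44.09 mm

vertical leg: A = 26 × 160 = 4160.00, centroid at (13.00, 80.00).
horizontal leg: A = 155 × 40 = 6200.00, centroid at (103.50, 20.00).
ΣA = 10360.00 mm², ΣAX̄ = 695780.00 mm³, ΣAȲ = 456800.00 mm³.
X̄ = 695780.00/10360.00 = 67.16 mm; Ȳ = 456800.00/10360.00 = 44.09 mm.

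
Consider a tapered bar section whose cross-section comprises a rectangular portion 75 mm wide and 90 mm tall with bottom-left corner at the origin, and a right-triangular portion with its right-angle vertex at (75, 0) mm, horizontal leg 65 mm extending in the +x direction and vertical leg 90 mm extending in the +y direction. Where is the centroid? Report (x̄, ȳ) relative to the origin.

x̄ = 55.39 mm, ȳ = 40.47 mm

rectangular portion: A = 75 × 90 = 6750.00, centroid at (37.50, 45.00).
triangular portion: A = ½·65·90 = 2925.00, centroid at (96.67, 30.00).
ΣA = 9675.00 mm²
ΣAx̄ = (6750.00)(37.50) + (2925.00)(96.67) = 535875.00 mm³
ΣAȳ = (6750.00)(45.00) + (2925.00)(30.00) = 391500.00 mm³
x̄ = 535875.00 / 9675.00 = 55.39 mm
ȳ = 391500.00 / 9675.00 = 40.47 mm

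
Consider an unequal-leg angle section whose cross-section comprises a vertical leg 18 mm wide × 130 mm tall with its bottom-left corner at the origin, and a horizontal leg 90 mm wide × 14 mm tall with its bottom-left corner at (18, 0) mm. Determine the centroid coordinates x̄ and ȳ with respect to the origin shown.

x̄ = 27.90 mm, ȳ = 44.70 mm

Part | A | x̄ᵢ | ȳᵢ | A·x̄ᵢ | A·ȳᵢ
vertical leg | 2340.00 | 9.00 | 65.00 | 21060.00 | 152100.00
horizontal leg | 1260.00 | 63.00 | 7.00 | 79380.00 | 8820.00
Σ | 3600.00 |  |  | 100440.00 | 160920.00
x̄ = 100440.00 / 3600.00 = 27.90 mm
ȳ = 160920.00 / 3600.00 = 44.70 mm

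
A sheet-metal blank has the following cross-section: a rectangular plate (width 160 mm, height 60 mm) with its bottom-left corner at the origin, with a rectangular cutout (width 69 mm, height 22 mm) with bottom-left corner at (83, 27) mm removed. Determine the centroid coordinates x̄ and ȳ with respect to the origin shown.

x̄ = 72.96 mm, ȳ = 28.50 mm

plate: A = 160 × 60 = 9600.00, centroid at (80.00, 30.00).
hole: A = −(69 × 22) = -1518.00, centroid at (117.50, 38.00).
ΣA = 8082.00 mm², ΣAx̄ = 589635.00 mm³, ΣAȳ = 230316.00 mm³.
x̄ = 589635.00/8082.00 = 72.96 mm; ȳ = 230316.00/8082.00 = 28.50 mm.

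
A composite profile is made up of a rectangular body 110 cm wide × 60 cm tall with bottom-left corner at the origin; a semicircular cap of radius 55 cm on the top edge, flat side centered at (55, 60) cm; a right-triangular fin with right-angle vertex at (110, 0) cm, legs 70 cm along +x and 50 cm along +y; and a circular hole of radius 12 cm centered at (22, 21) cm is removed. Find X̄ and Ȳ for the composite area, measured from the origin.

X̄ = 67.02 cm, Ȳ = 48.52 cm

rectangular body: A = 110 × 60 = 6600.00, centroid at (55.00, 30.00).
semicircular top: A = ½π·55² = 4751.66, centroid at (55.00, 83.34).
triangular fin: A = ½·70·50 = 1750.00, centroid at (133.33, 16.67).
hole: A = −π·12² = -452.39, centroid at (22.00, 21.00).
ΣA = 12649.27 cm²
ΣAX̄ = (6600.00)(55.00) + (4751.66)(55.00) + (1750.00)(133.33) + (-452.39)(22.00) = 847722.01 cm³
ΣAȲ = (6600.00)(30.00) + (4751.66)(83.34) + (1750.00)(16.67) + (-452.39)(21.00) = 613682.69 cm³
X̄ = 847722.01 / 12649.27 = 67.02 cm
Ȳ = 613682.69 / 12649.27 = 48.52 cm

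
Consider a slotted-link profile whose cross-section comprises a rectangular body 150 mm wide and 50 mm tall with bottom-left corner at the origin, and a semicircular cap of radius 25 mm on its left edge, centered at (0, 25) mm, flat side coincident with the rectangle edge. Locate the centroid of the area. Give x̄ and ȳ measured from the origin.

rectangular body: A = 150 × 50 = 7500.00, centroid at (75.00, 25.00).
semicircular end: A = ½π·25² = 981.75, centroid at (-10.61, 25.00).
ΣA = 8481.75 mm², ΣAx̄ = 552083.33 mm³, ΣAȳ = 212043.69 mm³.
x̄ = 552083.33/8481.75 = 65.09 mm; ȳ = 212043.69/8481.75 = 25.00 mm.

x̄ = 65.09 mm, ȳ = 25.00 mm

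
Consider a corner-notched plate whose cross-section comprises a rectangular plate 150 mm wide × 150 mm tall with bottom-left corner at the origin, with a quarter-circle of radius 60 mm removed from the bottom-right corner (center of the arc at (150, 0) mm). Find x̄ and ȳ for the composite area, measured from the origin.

x̄ = 67.88 mm, ȳ = 82.12 mm

Part | A | x̄ᵢ | ȳᵢ | A·x̄ᵢ | A·ȳᵢ
plate | 22500.00 | 75.00 | 75.00 | 1687500.00 | 1687500.00
removed quarter-circle | -2827.43 | 124.54 | 25.46 | -352115.01 | -72000.00
Σ | 19672.57 |  |  | 1335384.99 | 1615500.00
x̄ = 1335384.99 / 19672.57 = 67.88 mm
ȳ = 1615500.00 / 19672.57 = 82.12 mm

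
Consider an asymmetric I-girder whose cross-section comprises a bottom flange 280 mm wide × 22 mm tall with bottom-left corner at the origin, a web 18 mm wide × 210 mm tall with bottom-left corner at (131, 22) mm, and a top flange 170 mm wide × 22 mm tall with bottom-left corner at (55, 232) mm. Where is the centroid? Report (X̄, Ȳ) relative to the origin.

bottom flange: A = 280 × 22 = 6160.00, centroid at (140.00, 11.00).
web: A = 18 × 210 = 3780.00, centroid at (140.00, 127.00).
top flange: A = 170 × 22 = 3740.00, centroid at (140.00, 243.00).
ΣA = 13680.00 mm², ΣAX̄ = 1915200.00 mm³, ΣAȲ = 1456640.00 mm³.
X̄ = 1915200.00/13680.00 = 140.00 mm; Ȳ = 1456640.00/13680.00 = 106.48 mm.

X̄ = 140.00 mm, Ȳ = 106.48 mm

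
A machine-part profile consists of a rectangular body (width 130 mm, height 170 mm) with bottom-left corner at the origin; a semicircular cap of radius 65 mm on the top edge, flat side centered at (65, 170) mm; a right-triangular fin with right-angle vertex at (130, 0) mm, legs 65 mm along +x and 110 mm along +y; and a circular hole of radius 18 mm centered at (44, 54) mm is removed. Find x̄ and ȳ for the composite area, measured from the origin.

rectangular body: A = 130 × 170 = 22100.00, centroid at (65.00, 85.00).
semicircular top: A = ½π·65² = 6636.61, centroid at (65.00, 197.59).
triangular fin: A = ½·65·110 = 3575.00, centroid at (151.67, 36.67).
hole: A = −π·18² = -1017.88, centroid at (44.00, 54.00).
ΣA = 31293.74 mm²
ΣAx̄ = (22100.00)(65.00) + (6636.61)(65.00) + (3575.00)(151.67) + (-1017.88)(44.00) = 2365301.73 mm³
ΣAȳ = (22100.00)(85.00) + (6636.61)(197.59) + (3575.00)(36.67) + (-1017.88)(54.00) = 3265925.82 mm³
x̄ = 2365301.73 / 31293.74 = 75.58 mm
ȳ = 3265925.82 / 31293.74 = 104.36 mm

x̄ = 75.58 mm, ȳ = 104.36 mm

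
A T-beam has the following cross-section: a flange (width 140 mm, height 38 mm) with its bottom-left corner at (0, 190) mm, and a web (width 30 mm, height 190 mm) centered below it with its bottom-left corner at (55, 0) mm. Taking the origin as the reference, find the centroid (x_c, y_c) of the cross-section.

x_c = 70.00 mm, y_c = 150.03 mm

Part | A | x̄ᵢ | ȳᵢ | A·x̄ᵢ | A·ȳᵢ
web | 5700.00 | 70.00 | 95.00 | 399000.00 | 541500.00
flange | 5320.00 | 70.00 | 209.00 | 372400.00 | 1111880.00
Σ | 11020.00 |  |  | 771400.00 | 1653380.00
x_c = 771400.00 / 11020.00 = 70.00 mm
y_c = 1653380.00 / 11020.00 = 150.03 mm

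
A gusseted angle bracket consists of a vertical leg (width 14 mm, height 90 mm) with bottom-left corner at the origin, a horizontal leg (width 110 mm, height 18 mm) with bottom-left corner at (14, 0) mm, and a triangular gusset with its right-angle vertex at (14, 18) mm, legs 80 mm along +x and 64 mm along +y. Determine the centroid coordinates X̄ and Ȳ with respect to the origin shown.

X̄ = 43.03 mm, Ȳ = 30.21 mm

Part | A | x̄ᵢ | ȳᵢ | A·x̄ᵢ | A·ȳᵢ
vertical leg | 1260.00 | 7.00 | 45.00 | 8820.00 | 56700.00
horizontal leg | 1980.00 | 69.00 | 9.00 | 136620.00 | 17820.00
gusset | 2560.00 | 40.67 | 39.33 | 104106.67 | 100693.33
Σ | 5800.00 |  |  | 249546.67 | 175213.33
X̄ = 249546.67 / 5800.00 = 43.03 mm
Ȳ = 175213.33 / 5800.00 = 30.21 mm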